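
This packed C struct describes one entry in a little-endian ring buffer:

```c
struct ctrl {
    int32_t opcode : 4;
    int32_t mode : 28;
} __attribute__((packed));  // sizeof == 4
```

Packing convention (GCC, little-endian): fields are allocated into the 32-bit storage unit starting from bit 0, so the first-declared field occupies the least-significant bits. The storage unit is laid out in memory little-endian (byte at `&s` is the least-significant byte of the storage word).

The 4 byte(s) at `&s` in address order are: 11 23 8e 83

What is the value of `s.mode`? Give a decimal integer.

-130489807

[0]=0x11 [1]=0x23 [2]=0x8e [3]=0x83 (little-endian) → word 0x838e2311
opcode:4 @ bit 0 → (0x838e2311>>0)&0xf = 0x1
mode:28 @ bit 4 → (0x838e2311>>4)&0xfffffff = 0x838e231  ←
mode signed 28b, MSB=1: 137945649 - 268435456 = -130489807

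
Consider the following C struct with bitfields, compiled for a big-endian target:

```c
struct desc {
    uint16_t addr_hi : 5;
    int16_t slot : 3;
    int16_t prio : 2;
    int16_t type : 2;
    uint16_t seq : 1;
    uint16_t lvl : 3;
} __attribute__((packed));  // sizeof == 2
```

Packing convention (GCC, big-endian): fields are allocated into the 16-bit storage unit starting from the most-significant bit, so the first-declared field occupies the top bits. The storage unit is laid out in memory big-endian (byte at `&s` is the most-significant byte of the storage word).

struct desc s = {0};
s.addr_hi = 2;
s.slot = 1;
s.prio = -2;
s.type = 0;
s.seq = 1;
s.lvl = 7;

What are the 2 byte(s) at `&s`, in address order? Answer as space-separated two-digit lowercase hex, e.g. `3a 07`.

addr_hi:5 = 2 → 0x2 << 11 → word 0x1000
slot:3 = 1 → 0x1 << 8 → word 0x1100
prio:2 = -2 → 0x2 << 6 → word 0x1180
type:2 = 0 → 0x0 << 4 → word 0x1180
seq:1 = 1 → 0x1 << 3 → word 0x1188
lvl:3 = 7 → 0x7 << 0 → word 0x118f
word = 0x118f → big-endian bytes:
  [0]=0x11  [1]=0x8f

11 8f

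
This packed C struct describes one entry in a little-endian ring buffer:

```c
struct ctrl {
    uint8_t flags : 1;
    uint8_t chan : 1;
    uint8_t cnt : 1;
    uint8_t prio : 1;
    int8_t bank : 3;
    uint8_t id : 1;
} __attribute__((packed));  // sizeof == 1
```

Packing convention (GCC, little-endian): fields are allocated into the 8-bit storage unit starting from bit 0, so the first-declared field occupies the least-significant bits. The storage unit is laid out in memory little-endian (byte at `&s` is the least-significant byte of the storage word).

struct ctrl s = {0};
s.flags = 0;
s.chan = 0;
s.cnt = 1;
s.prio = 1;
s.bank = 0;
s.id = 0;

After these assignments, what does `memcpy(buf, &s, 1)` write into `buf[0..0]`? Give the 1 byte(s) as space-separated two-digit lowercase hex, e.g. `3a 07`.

0c

flags:1 = 0 → 0x0 << 0 → word 0x00
chan:1 = 0 → 0x0 << 1 → word 0x00
cnt:1 = 1 → 0x1 << 2 → word 0x04
prio:1 = 1 → 0x1 << 3 → word 0x0c
bank:3 = 0 → 0x0 << 4 → word 0x0c
id:1 = 0 → 0x0 << 7 → word 0x0c
word = 0x0c → little-endian bytes:
  [0]=0x0c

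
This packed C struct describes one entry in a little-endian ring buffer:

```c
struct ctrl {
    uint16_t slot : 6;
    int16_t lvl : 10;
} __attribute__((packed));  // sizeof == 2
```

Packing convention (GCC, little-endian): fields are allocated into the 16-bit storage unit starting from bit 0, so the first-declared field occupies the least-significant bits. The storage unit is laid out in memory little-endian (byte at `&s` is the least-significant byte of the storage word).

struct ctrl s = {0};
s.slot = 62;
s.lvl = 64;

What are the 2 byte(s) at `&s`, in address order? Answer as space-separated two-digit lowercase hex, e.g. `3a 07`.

3e 10

slot (6b) val=62 bits=0x3e at bit 0: 0x003e
lvl (10b) val=64 bits=0x40 at bit 6: 0x103e
word = 0x103e → little-endian bytes:
  [0]=0x3e  [1]=0x10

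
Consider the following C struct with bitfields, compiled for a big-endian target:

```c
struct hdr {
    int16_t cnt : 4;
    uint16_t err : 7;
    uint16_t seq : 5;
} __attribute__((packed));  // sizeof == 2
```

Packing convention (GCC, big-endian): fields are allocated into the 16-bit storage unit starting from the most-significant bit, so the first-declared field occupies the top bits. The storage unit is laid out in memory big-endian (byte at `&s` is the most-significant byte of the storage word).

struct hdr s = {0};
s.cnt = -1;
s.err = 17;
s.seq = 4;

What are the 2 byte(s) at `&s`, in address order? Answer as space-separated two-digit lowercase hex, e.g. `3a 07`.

cnt:4 = -1 → 0xf << 12 → word 0xf000
err:7 = 17 → 0x11 << 5 → word 0xf220
seq:5 = 4 → 0x4 << 0 → word 0xf224
word = 0xf224 → big-endian bytes:
  [0]=0xf2  [1]=0x24

f2 24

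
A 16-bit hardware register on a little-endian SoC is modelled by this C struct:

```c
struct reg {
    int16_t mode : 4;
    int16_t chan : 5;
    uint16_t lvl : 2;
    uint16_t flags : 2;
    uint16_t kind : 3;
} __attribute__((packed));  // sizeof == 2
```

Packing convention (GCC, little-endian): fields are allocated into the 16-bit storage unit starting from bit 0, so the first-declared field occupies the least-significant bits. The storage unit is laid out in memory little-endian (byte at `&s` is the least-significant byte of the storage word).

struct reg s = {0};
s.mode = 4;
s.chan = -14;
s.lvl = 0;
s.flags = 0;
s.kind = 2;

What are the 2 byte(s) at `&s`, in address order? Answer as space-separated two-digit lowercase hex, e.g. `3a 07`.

24 41

mode (4b) val=4 bits=0x4 at bit 0: 0x0004
chan (5b) val=-14 bits=0x12 at bit 4: 0x0124
lvl (2b) val=0 bits=0x0 at bit 9: 0x0124
flags (2b) val=0 bits=0x0 at bit 11: 0x0124
kind (3b) val=2 bits=0x2 at bit 13: 0x4124
word = 0x4124 → little-endian bytes:
  [0]=0x24  [1]=0x41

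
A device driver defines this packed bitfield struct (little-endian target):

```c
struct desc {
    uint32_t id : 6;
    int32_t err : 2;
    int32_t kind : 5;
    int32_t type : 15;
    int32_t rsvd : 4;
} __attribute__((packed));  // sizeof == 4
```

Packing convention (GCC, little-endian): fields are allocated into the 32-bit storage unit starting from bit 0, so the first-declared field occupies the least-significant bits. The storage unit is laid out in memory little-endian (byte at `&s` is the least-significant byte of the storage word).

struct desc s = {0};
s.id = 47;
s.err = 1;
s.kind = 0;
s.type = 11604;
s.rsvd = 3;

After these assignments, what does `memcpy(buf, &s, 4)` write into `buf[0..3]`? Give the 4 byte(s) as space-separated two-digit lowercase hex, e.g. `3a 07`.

6f 80 aa 35

id:6 = 47 → 0x2f << 0 → word 0x0000002f
err:2 = 1 → 0x1 << 6 → word 0x0000006f
kind:5 = 0 → 0x0 << 8 → word 0x0000006f
type:15 = 11604 → 0x2d54 << 13 → word 0x05aa806f
rsvd:4 = 3 → 0x3 << 28 → word 0x35aa806f
word = 0x35aa806f → little-endian bytes:
  [0]=0x6f  [1]=0x80  [2]=0xaa  [3]=0x35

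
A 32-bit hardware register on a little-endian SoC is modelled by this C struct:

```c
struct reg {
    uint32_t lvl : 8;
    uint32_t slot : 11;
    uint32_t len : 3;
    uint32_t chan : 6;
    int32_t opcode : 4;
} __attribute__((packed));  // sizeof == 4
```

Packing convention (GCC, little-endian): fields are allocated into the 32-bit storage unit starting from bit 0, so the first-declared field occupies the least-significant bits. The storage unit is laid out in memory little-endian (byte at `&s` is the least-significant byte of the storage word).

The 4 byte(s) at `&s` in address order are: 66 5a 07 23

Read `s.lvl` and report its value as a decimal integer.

[0]=0x66 [1]=0x5a [2]=0x07 [3]=0x23 (little-endian) → word 0x23075a66
lvl:8 @ bit 0 → (0x23075a66>>0)&0xff = 0x66  ←
slot:11 @ bit 8 → (0x23075a66>>8)&0x7ff = 0x75a
len:3 @ bit 19 → (0x23075a66>>19)&0x7 = 0x0
chan:6 @ bit 22 → (0x23075a66>>22)&0x3f = 0xc
opcode:4 @ bit 28 → (0x23075a66>>28)&0xf = 0x2

102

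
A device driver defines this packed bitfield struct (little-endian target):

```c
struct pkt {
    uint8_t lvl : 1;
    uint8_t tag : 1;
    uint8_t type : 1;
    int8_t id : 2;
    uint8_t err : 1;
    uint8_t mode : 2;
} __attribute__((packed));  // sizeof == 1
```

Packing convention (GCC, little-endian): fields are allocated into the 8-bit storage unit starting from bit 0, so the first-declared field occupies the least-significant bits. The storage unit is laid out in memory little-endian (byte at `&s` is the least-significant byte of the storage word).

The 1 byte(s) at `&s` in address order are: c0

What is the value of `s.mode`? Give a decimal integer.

3

[0]=0xc0 (little-endian) → word 0xc0
lvl:1 @ bit 0 → (0xc0>>0)&0x1 = 0x0
tag:1 @ bit 1 → (0xc0>>1)&0x1 = 0x0
type:1 @ bit 2 → (0xc0>>2)&0x1 = 0x0
id:2 @ bit 3 → (0xc0>>3)&0x3 = 0x0
err:1 @ bit 5 → (0xc0>>5)&0x1 = 0x0
mode:2 @ bit 6 → (0xc0>>6)&0x3 = 0x3  ←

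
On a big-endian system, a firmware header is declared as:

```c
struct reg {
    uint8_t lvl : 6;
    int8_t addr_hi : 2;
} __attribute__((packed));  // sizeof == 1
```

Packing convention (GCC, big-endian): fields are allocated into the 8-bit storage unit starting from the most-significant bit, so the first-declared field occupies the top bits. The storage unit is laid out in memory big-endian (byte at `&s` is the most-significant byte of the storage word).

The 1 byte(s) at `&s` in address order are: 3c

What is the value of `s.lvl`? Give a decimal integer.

[0]=0x3c (big-endian) → word 0x3c
lvl [2+:6] = (word>>2) & 0x3f = 15  ←
addr_hi [0+:2] = (word>>0) & 0x3 = 0

15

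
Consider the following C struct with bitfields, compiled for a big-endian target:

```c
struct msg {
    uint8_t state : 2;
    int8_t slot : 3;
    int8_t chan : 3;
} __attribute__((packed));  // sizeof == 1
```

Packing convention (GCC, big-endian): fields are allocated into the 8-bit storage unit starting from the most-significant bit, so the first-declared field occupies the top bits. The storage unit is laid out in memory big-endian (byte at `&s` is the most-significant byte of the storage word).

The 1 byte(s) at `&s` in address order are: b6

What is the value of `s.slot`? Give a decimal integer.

-2

[0]=0xb6 (big-endian) → word 0xb6
state [6+:2] = (word>>6) & 0x3 = 2
slot [3+:3] = (word>>3) & 0x7 = 6  ←
chan [0+:3] = (word>>0) & 0x7 = 6
slot signed 3b, MSB=1: 6 - 8 = -2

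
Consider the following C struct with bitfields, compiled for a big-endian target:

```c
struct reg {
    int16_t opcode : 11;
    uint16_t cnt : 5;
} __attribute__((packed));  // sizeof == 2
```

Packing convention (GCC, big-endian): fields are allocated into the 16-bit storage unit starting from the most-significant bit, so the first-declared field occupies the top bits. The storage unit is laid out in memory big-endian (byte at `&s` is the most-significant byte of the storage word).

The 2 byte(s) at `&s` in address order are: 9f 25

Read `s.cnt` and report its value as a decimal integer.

5

[0]=0x9f [1]=0x25 (big-endian) → word 0x9f25
opcode:11 @ bit 5 → (0x9f25>>5)&0x7ff = 0x4f9
cnt:5 @ bit 0 → (0x9f25>>0)&0x1f = 0x5  ←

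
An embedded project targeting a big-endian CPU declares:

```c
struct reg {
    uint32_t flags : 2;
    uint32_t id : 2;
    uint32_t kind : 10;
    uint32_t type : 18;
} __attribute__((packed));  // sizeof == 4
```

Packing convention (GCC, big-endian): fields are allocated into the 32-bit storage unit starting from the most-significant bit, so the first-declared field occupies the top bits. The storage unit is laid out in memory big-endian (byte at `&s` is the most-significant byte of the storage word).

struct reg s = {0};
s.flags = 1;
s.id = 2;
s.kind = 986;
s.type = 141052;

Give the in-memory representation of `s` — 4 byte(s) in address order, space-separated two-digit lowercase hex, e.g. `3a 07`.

flags:2 = 1 → 0x1 << 30 → word 0x40000000
id:2 = 2 → 0x2 << 28 → word 0x60000000
kind:10 = 986 → 0x3da << 18 → word 0x6f680000
type:18 = 141052 → 0x226fc << 0 → word 0x6f6a26fc
word = 0x6f6a26fc → big-endian bytes:
  [0]=0x6f  [1]=0x6a  [2]=0x26  [3]=0xfc

6f 6a 26 fc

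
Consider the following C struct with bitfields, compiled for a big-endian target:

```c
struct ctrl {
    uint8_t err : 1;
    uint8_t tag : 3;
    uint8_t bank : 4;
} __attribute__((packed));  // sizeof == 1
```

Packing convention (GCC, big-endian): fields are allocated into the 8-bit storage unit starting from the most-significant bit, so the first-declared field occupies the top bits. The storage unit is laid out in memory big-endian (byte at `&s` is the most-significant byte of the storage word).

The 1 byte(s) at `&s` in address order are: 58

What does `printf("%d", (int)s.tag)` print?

5

[0]=0x58 (big-endian) → word 0x58
err [7+:1] = (word>>7) & 0x1 = 0
tag [4+:3] = (word>>4) & 0x7 = 5  ←
bank [0+:4] = (word>>0) & 0xf = 8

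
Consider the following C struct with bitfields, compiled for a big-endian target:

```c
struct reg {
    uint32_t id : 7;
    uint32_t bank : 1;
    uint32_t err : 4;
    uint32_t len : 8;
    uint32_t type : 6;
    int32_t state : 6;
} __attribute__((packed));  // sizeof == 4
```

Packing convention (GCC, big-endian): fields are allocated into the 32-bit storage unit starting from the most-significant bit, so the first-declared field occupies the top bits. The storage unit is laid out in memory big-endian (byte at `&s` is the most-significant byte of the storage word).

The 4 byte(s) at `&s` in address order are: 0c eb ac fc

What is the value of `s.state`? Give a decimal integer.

-4

[0]=0x0c [1]=0xeb [2]=0xac [3]=0xfc (big-endian) → word 0x0cebacfc
id [25+:7] = (word>>25) & 0x7f = 6
bank [24+:1] = (word>>24) & 0x1 = 0
err [20+:4] = (word>>20) & 0xf = 14
len [12+:8] = (word>>12) & 0xff = 186
type [6+:6] = (word>>6) & 0x3f = 51
state [0+:6] = (word>>0) & 0x3f = 60  ←
state signed 6b, MSB=1: 60 - 64 = -4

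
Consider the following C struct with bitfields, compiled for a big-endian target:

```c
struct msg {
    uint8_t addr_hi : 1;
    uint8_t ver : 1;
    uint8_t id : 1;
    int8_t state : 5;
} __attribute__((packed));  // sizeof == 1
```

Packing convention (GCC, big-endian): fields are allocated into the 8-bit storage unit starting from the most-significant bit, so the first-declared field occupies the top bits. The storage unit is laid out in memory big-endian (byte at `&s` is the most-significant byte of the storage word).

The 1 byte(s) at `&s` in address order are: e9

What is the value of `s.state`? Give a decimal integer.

9

[0]=0xe9 (big-endian) → word 0xe9
addr_hi [7+:1] = (word>>7) & 0x1 = 1
ver [6+:1] = (word>>6) & 0x1 = 1
id [5+:1] = (word>>5) & 0x1 = 1
state [0+:5] = (word>>0) & 0x1f = 9  ←
state signed 5b, MSB=0: value = 9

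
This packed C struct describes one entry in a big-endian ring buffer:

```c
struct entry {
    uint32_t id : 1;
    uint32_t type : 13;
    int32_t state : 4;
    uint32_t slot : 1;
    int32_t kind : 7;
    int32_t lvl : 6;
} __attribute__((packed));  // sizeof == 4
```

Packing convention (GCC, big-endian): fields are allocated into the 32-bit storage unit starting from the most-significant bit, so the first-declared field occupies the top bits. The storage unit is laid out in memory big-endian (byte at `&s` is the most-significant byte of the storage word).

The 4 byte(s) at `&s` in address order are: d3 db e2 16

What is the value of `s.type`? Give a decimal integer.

[0]=0xd3 [1]=0xdb [2]=0xe2 [3]=0x16 (big-endian) → word 0xd3dbe216
id:1 @ bit 31 → (0xd3dbe216>>31)&0x1 = 0x1
type:13 @ bit 18 → (0xd3dbe216>>18)&0x1fff = 0x14f6  ←
state:4 @ bit 14 → (0xd3dbe216>>14)&0xf = 0xf
slot:1 @ bit 13 → (0xd3dbe216>>13)&0x1 = 0x1
kind:7 @ bit 6 → (0xd3dbe216>>6)&0x7f = 0x8
lvl:6 @ bit 0 → (0xd3dbe216>>0)&0x3f = 0x16

5366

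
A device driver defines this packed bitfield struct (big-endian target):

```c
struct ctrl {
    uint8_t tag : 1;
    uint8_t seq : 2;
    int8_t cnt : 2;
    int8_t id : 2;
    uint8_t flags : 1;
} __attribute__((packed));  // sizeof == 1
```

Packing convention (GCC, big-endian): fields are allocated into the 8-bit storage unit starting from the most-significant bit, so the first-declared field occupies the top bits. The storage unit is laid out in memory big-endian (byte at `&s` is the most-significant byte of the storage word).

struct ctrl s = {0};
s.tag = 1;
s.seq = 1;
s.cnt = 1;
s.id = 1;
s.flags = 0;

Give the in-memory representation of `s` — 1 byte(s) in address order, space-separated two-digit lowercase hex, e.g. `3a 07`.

[7+:1] tag=1 & 0x1 = 0x1; word=0x80
[5+:2] seq=1 & 0x3 = 0x1; word=0xa0
[3+:2] cnt=1 & 0x3 = 0x1; word=0xa8
[1+:2] id=1 & 0x3 = 0x1; word=0xaa
[0+:1] flags=0 & 0x1 = 0x0; word=0xaa
word = 0xaa → big-endian bytes:
  [0]=0xaa

aa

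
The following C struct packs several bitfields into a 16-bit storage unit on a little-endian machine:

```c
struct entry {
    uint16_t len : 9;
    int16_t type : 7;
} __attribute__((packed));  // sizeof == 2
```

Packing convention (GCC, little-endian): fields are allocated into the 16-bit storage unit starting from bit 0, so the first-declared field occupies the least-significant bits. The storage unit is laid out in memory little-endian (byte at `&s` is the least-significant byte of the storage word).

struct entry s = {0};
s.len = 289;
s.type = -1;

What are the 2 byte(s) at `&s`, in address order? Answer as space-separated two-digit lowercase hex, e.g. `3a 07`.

21 ff

[0+:9] len=289 & 0x1ff = 0x121; word=0x0121
[9+:7] type=-1 & 0x7f = 0x7f; word=0xff21
word = 0xff21 → little-endian bytes:
  [0]=0x21  [1]=0xff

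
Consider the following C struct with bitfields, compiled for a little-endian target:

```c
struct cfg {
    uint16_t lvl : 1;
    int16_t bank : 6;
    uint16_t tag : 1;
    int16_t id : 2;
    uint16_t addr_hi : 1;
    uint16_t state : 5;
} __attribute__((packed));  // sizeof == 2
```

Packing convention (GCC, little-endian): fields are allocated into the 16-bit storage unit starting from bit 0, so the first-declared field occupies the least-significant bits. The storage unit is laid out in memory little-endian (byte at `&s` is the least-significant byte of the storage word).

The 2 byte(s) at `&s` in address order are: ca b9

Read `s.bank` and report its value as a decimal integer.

[0]=0xca [1]=0xb9 (little-endian) → word 0xb9ca
lvl:1 @ bit 0 → (0xb9ca>>0)&0x1 = 0x0
bank:6 @ bit 1 → (0xb9ca>>1)&0x3f = 0x25  ←
tag:1 @ bit 7 → (0xb9ca>>7)&0x1 = 0x1
id:2 @ bit 8 → (0xb9ca>>8)&0x3 = 0x1
addr_hi:1 @ bit 10 → (0xb9ca>>10)&0x1 = 0x0
state:5 @ bit 11 → (0xb9ca>>11)&0x1f = 0x17
bank signed 6b, MSB=1: 37 - 64 = -27

-27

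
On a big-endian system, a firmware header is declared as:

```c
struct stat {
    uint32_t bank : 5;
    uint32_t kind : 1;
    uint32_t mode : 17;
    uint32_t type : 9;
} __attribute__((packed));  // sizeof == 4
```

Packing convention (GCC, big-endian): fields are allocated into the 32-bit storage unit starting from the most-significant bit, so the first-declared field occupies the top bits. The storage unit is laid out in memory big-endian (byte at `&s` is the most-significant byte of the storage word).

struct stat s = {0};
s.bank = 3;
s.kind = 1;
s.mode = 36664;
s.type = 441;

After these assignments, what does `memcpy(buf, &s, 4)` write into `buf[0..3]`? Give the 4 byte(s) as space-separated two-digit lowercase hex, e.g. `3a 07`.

1d 1e 71 b9

bank (5b) val=3 bits=0x3 at bit 27: 0x18000000
kind (1b) val=1 bits=0x1 at bit 26: 0x1c000000
mode (17b) val=36664 bits=0x8f38 at bit 9: 0x1d1e7000
type (9b) val=441 bits=0x1b9 at bit 0: 0x1d1e71b9
word = 0x1d1e71b9 → big-endian bytes:
  [0]=0x1d  [1]=0x1e  [2]=0x71  [3]=0xb9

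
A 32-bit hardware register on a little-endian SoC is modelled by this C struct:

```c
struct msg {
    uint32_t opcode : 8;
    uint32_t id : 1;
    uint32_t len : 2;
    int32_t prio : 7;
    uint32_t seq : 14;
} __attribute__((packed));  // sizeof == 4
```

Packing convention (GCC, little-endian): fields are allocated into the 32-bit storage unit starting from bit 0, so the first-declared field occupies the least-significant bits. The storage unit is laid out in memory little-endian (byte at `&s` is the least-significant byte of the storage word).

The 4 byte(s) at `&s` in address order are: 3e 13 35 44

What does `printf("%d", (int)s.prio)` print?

[0]=0x3e [1]=0x13 [2]=0x35 [3]=0x44 (little-endian) → word 0x4435133e
opcode [0+:8] = (word>>0) & 0xff = 62
id [8+:1] = (word>>8) & 0x1 = 1
len [9+:2] = (word>>9) & 0x3 = 1
prio [11+:7] = (word>>11) & 0x7f = 34  ←
seq [18+:14] = (word>>18) & 0x3fff = 4365
prio signed 7b, MSB=0: value = 34

34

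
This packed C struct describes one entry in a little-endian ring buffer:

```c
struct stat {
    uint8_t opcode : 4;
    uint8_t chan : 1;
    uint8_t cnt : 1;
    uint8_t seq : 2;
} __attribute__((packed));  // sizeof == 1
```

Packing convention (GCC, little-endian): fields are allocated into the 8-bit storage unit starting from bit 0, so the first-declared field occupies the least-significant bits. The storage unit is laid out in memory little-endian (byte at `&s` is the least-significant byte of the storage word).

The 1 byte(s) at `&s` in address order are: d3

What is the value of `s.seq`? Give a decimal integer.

[0]=0xd3 (little-endian) → word 0xd3
opcode:4 @ bit 0 → (0xd3>>0)&0xf = 0x3
chan:1 @ bit 4 → (0xd3>>4)&0x1 = 0x1
cnt:1 @ bit 5 → (0xd3>>5)&0x1 = 0x0
seq:2 @ bit 6 → (0xd3>>6)&0x3 = 0x3  ←

3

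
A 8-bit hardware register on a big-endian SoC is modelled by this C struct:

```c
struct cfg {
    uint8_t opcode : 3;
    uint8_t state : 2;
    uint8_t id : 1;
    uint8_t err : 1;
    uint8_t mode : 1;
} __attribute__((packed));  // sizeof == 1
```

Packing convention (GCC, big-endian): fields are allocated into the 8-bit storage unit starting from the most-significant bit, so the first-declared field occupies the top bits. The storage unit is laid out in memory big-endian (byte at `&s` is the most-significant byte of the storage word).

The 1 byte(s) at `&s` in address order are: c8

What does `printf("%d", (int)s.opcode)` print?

6

[0]=0xc8 (big-endian) → word 0xc8
opcode [5+:3] = (word>>5) & 0x7 = 6  ←
state [3+:2] = (word>>3) & 0x3 = 1
id [2+:1] = (word>>2) & 0x1 = 0
err [1+:1] = (word>>1) & 0x1 = 0
mode [0+:1] = (word>>0) & 0x1 = 0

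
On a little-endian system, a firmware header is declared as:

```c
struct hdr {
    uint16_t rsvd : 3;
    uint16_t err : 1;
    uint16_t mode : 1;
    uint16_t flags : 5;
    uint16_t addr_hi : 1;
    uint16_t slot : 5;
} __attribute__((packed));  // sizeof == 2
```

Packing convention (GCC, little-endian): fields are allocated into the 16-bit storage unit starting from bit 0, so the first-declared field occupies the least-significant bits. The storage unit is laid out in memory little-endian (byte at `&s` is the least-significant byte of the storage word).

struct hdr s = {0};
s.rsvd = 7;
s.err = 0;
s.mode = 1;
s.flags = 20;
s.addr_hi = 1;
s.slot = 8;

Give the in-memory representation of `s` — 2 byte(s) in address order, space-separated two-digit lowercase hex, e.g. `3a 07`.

97 46

rsvd:3 = 7 → 0x7 << 0 → word 0x0007
err:1 = 0 → 0x0 << 3 → word 0x0007
mode:1 = 1 → 0x1 << 4 → word 0x0017
flags:5 = 20 → 0x14 << 5 → word 0x0297
addr_hi:1 = 1 → 0x1 << 10 → word 0x0697
slot:5 = 8 → 0x8 << 11 → word 0x4697
word = 0x4697 → little-endian bytes:
  [0]=0x97  [1]=0x46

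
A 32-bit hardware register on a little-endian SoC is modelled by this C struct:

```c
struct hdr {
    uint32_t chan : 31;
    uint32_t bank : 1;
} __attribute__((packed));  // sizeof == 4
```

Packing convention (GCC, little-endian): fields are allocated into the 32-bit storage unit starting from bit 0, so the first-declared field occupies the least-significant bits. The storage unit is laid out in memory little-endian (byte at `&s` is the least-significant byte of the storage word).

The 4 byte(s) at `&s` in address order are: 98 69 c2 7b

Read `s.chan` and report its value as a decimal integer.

2076338584

[0]=0x98 [1]=0x69 [2]=0xc2 [3]=0x7b (little-endian) → word 0x7bc26998
chan:31 @ bit 0 → (0x7bc26998>>0)&0x7fffffff = 0x7bc26998  ←
bank:1 @ bit 31 → (0x7bc26998>>31)&0x1 = 0x0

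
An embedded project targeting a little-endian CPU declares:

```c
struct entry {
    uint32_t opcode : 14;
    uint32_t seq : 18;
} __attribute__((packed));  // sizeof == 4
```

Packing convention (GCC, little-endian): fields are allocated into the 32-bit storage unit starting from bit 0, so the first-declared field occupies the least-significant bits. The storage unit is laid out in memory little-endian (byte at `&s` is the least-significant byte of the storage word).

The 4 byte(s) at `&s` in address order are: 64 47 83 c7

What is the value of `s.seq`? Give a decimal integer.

[0]=0x64 [1]=0x47 [2]=0x83 [3]=0xc7 (little-endian) → word 0xc7834764
opcode:14 @ bit 0 → (0xc7834764>>0)&0x3fff = 0x764
seq:18 @ bit 14 → (0xc7834764>>14)&0x3ffff = 0x31e0d  ←

204301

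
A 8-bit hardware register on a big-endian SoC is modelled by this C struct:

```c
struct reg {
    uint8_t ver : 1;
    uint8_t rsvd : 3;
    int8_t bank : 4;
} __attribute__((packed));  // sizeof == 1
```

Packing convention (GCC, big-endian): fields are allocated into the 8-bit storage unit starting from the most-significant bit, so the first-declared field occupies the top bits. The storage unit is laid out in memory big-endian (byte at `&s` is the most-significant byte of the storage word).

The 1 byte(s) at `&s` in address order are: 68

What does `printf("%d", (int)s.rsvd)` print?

6

[0]=0x68 (big-endian) → word 0x68
ver [7+:1] = (word>>7) & 0x1 = 0
rsvd [4+:3] = (word>>4) & 0x7 = 6  ←
bank [0+:4] = (word>>0) & 0xf = 8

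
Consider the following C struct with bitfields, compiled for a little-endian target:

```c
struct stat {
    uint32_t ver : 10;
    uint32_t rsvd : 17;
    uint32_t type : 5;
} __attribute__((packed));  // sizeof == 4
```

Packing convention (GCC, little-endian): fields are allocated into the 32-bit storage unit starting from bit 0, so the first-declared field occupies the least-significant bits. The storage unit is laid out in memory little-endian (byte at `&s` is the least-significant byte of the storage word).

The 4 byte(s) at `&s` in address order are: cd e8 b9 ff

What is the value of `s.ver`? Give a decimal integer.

[0]=0xcd [1]=0xe8 [2]=0xb9 [3]=0xff (little-endian) → word 0xffb9e8cd
ver [0+:10] = (word>>0) & 0x3ff = 205  ←
rsvd [10+:17] = (word>>10) & 0x1ffff = 126586
type [27+:5] = (word>>27) & 0x1f = 31

205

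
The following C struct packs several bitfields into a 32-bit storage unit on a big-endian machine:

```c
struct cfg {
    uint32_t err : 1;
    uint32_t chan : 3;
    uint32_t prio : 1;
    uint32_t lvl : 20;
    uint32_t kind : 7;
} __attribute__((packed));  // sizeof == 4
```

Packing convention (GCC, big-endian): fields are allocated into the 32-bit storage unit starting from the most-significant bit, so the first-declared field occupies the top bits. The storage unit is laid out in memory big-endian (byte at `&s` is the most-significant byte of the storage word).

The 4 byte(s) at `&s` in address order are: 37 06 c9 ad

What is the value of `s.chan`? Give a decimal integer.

[0]=0x37 [1]=0x06 [2]=0xc9 [3]=0xad (big-endian) → word 0x3706c9ad
err [31+:1] = (word>>31) & 0x1 = 0
chan [28+:3] = (word>>28) & 0x7 = 3  ←
prio [27+:1] = (word>>27) & 0x1 = 0
lvl [7+:20] = (word>>7) & 0xfffff = 920979
kind [0+:7] = (word>>0) & 0x7f = 45

3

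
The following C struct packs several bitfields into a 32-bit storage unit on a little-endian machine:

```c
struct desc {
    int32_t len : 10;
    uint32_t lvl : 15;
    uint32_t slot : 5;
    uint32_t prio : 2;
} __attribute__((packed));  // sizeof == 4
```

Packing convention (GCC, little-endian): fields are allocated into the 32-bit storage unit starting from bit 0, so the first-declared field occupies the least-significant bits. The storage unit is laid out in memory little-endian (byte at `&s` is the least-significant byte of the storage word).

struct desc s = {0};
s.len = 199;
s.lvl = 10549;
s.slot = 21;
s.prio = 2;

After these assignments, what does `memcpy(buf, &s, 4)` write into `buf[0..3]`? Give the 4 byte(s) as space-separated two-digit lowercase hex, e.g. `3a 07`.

c7 d4 a4 aa

[0+:10] len=199 & 0x3ff = 0xc7; word=0x000000c7
[10+:15] lvl=10549 & 0x7fff = 0x2935; word=0x00a4d4c7
[25+:5] slot=21 & 0x1f = 0x15; word=0x2aa4d4c7
[30+:2] prio=2 & 0x3 = 0x2; word=0xaaa4d4c7
word = 0xaaa4d4c7 → little-endian bytes:
  [0]=0xc7  [1]=0xd4  [2]=0xa4  [3]=0xaa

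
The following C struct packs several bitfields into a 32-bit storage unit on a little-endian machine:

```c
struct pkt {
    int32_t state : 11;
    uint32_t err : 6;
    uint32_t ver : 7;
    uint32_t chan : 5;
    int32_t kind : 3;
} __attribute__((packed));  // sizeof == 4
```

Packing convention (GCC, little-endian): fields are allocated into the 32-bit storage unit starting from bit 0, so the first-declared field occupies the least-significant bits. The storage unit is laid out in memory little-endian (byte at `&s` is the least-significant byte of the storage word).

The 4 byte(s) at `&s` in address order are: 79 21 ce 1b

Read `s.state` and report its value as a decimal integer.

377

[0]=0x79 [1]=0x21 [2]=0xce [3]=0x1b (little-endian) → word 0x1bce2179
state [0+:11] = (word>>0) & 0x7ff = 377  ←
err [11+:6] = (word>>11) & 0x3f = 4
ver [17+:7] = (word>>17) & 0x7f = 103
chan [24+:5] = (word>>24) & 0x1f = 27
kind [29+:3] = (word>>29) & 0x7 = 0
state signed 11b, MSB=0: value = 377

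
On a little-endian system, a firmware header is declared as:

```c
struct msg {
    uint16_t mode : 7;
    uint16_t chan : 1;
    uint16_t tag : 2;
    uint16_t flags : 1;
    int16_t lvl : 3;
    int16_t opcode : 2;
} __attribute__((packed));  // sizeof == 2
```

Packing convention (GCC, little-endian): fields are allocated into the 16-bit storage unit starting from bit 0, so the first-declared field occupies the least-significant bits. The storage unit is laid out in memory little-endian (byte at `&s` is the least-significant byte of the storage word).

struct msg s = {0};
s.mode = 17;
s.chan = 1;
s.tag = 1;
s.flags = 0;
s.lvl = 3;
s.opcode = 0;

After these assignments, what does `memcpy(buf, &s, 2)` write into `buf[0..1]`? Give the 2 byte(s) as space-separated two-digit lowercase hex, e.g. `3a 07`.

mode:7 = 17 → 0x11 << 0 → word 0x0011
chan:1 = 1 → 0x1 << 7 → word 0x0091
tag:2 = 1 → 0x1 << 8 → word 0x0191
flags:1 = 0 → 0x0 << 10 → word 0x0191
lvl:3 = 3 → 0x3 << 11 → word 0x1991
opcode:2 = 0 → 0x0 << 14 → word 0x1991
word = 0x1991 → little-endian bytes:
  [0]=0x91  [1]=0x19

91 19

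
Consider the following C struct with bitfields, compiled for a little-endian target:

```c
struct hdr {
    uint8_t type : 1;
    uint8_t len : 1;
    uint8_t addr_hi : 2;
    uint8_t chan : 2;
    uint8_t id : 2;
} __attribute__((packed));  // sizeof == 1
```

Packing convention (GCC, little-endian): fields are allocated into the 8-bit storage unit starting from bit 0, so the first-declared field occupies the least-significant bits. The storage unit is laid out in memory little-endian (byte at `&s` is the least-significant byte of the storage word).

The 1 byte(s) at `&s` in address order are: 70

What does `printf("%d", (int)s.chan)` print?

3

[0]=0x70 (little-endian) → word 0x70
type:1 @ bit 0 → (0x70>>0)&0x1 = 0x0
len:1 @ bit 1 → (0x70>>1)&0x1 = 0x0
addr_hi:2 @ bit 2 → (0x70>>2)&0x3 = 0x0
chan:2 @ bit 4 → (0x70>>4)&0x3 = 0x3  ←
id:2 @ bit 6 → (0x70>>6)&0x3 = 0x1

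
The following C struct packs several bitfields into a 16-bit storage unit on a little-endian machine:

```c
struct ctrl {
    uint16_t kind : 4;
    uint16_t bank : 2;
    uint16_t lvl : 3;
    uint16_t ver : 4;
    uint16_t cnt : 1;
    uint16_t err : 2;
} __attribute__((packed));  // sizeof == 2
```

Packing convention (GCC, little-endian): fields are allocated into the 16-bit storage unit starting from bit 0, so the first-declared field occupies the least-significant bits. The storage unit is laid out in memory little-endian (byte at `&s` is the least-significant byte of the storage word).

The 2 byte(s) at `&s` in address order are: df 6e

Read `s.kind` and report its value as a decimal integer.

15

[0]=0xdf [1]=0x6e (little-endian) → word 0x6edf
kind [0+:4] = (word>>0) & 0xf = 15  ←
bank [4+:2] = (word>>4) & 0x3 = 1
lvl [6+:3] = (word>>6) & 0x7 = 3
ver [9+:4] = (word>>9) & 0xf = 7
cnt [13+:1] = (word>>13) & 0x1 = 1
err [14+:2] = (word>>14) & 0x3 = 1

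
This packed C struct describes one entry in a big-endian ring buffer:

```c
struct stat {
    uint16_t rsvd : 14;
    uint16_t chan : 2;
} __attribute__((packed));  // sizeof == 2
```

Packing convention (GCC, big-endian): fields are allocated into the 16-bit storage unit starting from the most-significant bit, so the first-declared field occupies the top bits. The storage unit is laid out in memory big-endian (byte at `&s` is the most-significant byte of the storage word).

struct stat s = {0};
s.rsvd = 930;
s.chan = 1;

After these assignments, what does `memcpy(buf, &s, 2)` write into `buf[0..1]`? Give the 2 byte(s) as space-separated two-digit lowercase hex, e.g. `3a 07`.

0e 89

rsvd (14b) val=930 bits=0x3a2 at bit 2: 0x0e88
chan (2b) val=1 bits=0x1 at bit 0: 0x0e89
word = 0x0e89 → big-endian bytes:
  [0]=0x0e  [1]=0x89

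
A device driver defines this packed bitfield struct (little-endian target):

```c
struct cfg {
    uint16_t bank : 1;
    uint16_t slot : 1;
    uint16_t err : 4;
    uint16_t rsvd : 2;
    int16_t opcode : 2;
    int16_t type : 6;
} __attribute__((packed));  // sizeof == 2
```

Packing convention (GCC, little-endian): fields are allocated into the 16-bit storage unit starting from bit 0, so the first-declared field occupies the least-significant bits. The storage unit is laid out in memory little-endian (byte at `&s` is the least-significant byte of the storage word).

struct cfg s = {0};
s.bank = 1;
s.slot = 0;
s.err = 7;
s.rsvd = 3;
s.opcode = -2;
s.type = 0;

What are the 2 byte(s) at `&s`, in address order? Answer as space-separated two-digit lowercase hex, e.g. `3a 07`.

[0+:1] bank=1 & 0x1 = 0x1; word=0x0001
[1+:1] slot=0 & 0x1 = 0x0; word=0x0001
[2+:4] err=7 & 0xf = 0x7; word=0x001d
[6+:2] rsvd=3 & 0x3 = 0x3; word=0x00dd
[8+:2] opcode=-2 & 0x3 = 0x2; word=0x02dd
[10+:6] type=0 & 0x3f = 0x0; word=0x02dd
word = 0x02dd → little-endian bytes:
  [0]=0xdd  [1]=0x02

dd 02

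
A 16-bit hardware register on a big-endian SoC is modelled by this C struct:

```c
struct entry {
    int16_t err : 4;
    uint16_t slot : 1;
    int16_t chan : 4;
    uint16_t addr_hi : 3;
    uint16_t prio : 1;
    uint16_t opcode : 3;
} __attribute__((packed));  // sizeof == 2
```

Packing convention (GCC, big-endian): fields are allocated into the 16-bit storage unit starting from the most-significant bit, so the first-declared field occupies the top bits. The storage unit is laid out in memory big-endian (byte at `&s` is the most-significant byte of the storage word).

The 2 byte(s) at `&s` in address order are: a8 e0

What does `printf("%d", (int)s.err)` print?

-6

[0]=0xa8 [1]=0xe0 (big-endian) → word 0xa8e0
err:4 @ bit 12 → (0xa8e0>>12)&0xf = 0xa  ←
slot:1 @ bit 11 → (0xa8e0>>11)&0x1 = 0x1
chan:4 @ bit 7 → (0xa8e0>>7)&0xf = 0x1
addr_hi:3 @ bit 4 → (0xa8e0>>4)&0x7 = 0x6
prio:1 @ bit 3 → (0xa8e0>>3)&0x1 = 0x0
opcode:3 @ bit 0 → (0xa8e0>>0)&0x7 = 0x0
err signed 4b, MSB=1: 10 - 16 = -6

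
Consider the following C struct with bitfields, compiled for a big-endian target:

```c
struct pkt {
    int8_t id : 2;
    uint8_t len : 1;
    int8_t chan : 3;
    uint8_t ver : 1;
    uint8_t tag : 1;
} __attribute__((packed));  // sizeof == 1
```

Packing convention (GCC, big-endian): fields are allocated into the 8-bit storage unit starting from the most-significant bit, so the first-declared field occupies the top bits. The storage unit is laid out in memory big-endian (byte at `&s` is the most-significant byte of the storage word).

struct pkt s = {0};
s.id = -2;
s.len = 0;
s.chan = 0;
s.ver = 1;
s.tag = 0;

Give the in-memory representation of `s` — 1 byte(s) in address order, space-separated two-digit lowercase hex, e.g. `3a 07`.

82

id:2 = -2 → 0x2 << 6 → word 0x80
len:1 = 0 → 0x0 << 5 → word 0x80
chan:3 = 0 → 0x0 << 2 → word 0x80
ver:1 = 1 → 0x1 << 1 → word 0x82
tag:1 = 0 → 0x0 << 0 → word 0x82
word = 0x82 → big-endian bytes:
  [0]=0x82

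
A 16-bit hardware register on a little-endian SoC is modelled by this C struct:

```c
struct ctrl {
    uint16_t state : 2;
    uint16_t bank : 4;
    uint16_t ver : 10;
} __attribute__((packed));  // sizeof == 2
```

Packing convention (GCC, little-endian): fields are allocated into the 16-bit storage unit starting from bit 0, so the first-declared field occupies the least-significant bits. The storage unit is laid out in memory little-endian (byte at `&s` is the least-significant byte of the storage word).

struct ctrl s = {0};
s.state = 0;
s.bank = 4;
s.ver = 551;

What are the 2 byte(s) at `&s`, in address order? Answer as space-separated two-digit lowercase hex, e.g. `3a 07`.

state (2b) val=0 bits=0x0 at bit 0: 0x0000
bank (4b) val=4 bits=0x4 at bit 2: 0x0010
ver (10b) val=551 bits=0x227 at bit 6: 0x89d0
word = 0x89d0 → little-endian bytes:
  [0]=0xd0  [1]=0x89

d0 89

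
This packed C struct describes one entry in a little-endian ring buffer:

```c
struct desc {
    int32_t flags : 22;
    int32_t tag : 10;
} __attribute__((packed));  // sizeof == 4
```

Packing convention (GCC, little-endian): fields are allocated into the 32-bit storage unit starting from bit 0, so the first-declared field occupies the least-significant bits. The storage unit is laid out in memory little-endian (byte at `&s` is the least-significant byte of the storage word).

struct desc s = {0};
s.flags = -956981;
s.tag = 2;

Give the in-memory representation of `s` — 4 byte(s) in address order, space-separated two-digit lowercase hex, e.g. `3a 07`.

flags:22 = -956981 → 0x3165cb << 0 → word 0x003165cb
tag:10 = 2 → 0x2 << 22 → word 0x00b165cb
word = 0x00b165cb → little-endian bytes:
  [0]=0xcb  [1]=0x65  [2]=0xb1  [3]=0x00

cb 65 b1 00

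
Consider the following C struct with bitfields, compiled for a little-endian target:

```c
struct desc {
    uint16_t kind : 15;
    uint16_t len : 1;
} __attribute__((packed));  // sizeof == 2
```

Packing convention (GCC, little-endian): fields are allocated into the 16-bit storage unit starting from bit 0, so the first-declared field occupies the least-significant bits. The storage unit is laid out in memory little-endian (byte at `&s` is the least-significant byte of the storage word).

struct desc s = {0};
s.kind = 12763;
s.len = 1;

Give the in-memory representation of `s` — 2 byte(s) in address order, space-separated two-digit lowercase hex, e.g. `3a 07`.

db b1

[0+:15] kind=12763 & 0x7fff = 0x31db; word=0x31db
[15+:1] len=1 & 0x1 = 0x1; word=0xb1db
word = 0xb1db → little-endian bytes:
  [0]=0xdb  [1]=0xb1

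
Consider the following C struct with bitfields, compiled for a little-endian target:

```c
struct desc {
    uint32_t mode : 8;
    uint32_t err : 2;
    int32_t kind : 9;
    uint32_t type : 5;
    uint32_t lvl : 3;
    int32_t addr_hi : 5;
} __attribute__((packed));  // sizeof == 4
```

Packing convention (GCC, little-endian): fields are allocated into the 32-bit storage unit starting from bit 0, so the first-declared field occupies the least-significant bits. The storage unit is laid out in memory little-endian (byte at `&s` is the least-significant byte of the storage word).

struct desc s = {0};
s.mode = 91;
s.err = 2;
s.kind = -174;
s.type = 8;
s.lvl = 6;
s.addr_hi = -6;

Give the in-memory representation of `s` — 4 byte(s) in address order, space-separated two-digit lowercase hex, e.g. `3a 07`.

5b 4a 45 d6

mode:8 = 91 → 0x5b << 0 → word 0x0000005b
err:2 = 2 → 0x2 << 8 → word 0x0000025b
kind:9 = -174 → 0x152 << 10 → word 0x00054a5b
type:5 = 8 → 0x8 << 19 → word 0x00454a5b
lvl:3 = 6 → 0x6 << 24 → word 0x06454a5b
addr_hi:5 = -6 → 0x1a << 27 → word 0xd6454a5b
word = 0xd6454a5b → little-endian bytes:
  [0]=0x5b  [1]=0x4a  [2]=0x45  [3]=0xd6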